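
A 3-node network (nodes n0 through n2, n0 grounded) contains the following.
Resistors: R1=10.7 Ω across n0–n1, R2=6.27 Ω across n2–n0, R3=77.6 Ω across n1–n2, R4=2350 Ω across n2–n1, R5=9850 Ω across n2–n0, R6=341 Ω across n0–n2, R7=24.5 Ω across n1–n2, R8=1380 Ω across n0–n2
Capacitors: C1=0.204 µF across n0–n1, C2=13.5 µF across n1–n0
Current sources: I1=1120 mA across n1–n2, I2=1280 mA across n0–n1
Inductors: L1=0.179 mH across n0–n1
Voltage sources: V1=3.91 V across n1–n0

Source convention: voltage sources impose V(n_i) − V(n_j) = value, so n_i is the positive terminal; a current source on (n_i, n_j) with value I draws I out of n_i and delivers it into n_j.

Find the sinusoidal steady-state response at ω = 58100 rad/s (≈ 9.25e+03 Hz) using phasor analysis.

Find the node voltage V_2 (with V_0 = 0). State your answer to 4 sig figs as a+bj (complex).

6.126+0.000j V

MNA unknowns: 2 node voltages V₁..V_2 plus 1 source current (V1)
R1: Y=0.09346+0.000j on G[0,1]
R2: Y=0.1595+0.000j on G[2,0]
C1: Y=0.000+0.01185j on G[0,1]
R3: Y=0.01289+0.000j on G[1,2]
R4: Y=0.0004255+0.000j on G[2,1]
I1: z[1]−=1.12, z[2]+=1.12
I2: z[0]−=1.28, z[1]+=1.28
L1: Y=0.000-0.09615j on G[0,1]
R5: Y=0.0001015+0.000j on G[2,0]
R6: Y=0.002933+0.000j on G[0,2]
R7: Y=0.04082+0.000j on G[1,2]
R8: Y=0.0007246+0.000j on G[0,2]
C2: Y=0.000+0.7843j on G[1,0]
V1: row V1−V0=3.91, i_V1 at 1,0
solve → V1=3.910+0.000j, V2=6.126+0.000j
aux → i_V1=-0.08547-2.737j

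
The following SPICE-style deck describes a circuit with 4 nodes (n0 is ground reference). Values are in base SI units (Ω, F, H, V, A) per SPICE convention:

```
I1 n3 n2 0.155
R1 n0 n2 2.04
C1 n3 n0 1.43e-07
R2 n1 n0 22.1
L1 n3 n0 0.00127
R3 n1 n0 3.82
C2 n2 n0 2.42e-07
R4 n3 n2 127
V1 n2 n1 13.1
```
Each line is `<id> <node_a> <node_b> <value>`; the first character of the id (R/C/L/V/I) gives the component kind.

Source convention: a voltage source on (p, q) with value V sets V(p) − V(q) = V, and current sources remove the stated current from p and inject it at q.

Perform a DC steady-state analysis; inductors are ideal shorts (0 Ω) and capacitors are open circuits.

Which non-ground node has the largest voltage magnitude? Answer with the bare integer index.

Apply KCL at each of the 3 non-ground nodes and solve the resulting linear system.
Node n1: branches {R2, R3, V1} → V_1 = -7.912
Node n2: branches {I1, R1, C2, R4, V1} → V_2 = 5.188
Node n3: branches {I1, C1, L1, R4} → V_3 = 0.000
Source currents: i(L1)=-0.1141, i(V1)=-2.429

1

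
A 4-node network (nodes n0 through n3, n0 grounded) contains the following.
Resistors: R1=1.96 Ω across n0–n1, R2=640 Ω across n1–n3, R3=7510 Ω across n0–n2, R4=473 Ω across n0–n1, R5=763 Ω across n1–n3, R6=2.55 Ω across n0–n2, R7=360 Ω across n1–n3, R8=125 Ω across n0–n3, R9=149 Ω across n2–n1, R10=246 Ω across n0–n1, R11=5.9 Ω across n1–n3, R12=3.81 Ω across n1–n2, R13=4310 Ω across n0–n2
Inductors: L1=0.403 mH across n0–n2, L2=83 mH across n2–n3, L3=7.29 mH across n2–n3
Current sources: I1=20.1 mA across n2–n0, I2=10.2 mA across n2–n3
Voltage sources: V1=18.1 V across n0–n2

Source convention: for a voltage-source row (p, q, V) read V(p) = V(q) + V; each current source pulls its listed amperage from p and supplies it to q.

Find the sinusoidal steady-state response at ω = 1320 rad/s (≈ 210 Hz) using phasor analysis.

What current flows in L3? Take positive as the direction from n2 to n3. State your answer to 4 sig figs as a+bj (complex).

-0.6127+0.8195j A

Element admittances at ω=1320 rad/s:
  Y(R1) = 0.5102+0.000j S between n0,n1
  Y(R2) = 0.001563+0.000j S between n1,n3
  Y(L1) = 0.000-1.880j S between n0,n2
  Y(R3) = 0.0001332+0.000j S between n0,n2
  I1: injects 0.0201 A into n0 (from n2)
  Y(R4) = 0.002114+0.000j S between n0,n1
  Y(R5) = 0.001311+0.000j S between n1,n3
  Y(R6) = 0.3922+0.000j S between n0,n2
  Y(L2) = 0.000-0.009127j S between n2,n3
  Y(R7) = 0.002778+0.000j S between n1,n3
  Y(R8) = 0.008000+0.000j S between n0,n3
  Y(R9) = 0.006711+0.000j S between n2,n1
  I2: injects 0.0102 A into n3 (from n2)
  Y(R10) = 0.004065+0.000j S between n0,n1
  Y(R11) = 0.1695+0.000j S between n1,n3
  Y(L3) = 0.000-0.1039j S between n2,n3
  Y(R12) = 0.2625+0.000j S between n1,n2
  Y(R13) = 0.0002320+0.000j S between n0,n2
  V1: constraint V(n0)−V(n2) = 18.1
Assemble and solve the 4×4 MNA system:
  V(n1)=-6.934+1.075j  V(n2)=-18.10+0.000j  V(n3)=-10.21+5.896j
  i(V1)=-10.75+34.63j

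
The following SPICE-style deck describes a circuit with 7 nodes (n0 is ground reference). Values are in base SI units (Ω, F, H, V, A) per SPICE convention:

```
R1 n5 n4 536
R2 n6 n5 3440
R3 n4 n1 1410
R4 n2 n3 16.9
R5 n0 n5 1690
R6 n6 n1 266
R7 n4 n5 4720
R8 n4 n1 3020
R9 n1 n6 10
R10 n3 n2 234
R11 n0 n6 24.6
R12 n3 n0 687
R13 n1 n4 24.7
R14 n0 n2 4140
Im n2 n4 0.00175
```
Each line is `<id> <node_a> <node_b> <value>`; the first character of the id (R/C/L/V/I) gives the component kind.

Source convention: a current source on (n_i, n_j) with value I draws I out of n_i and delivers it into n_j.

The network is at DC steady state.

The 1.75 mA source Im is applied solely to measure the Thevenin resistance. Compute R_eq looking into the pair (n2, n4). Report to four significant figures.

Element admittances at DC:
  Y(R1) = 0.001866 S between n5,n4
  Y(R2) = 0.0002907 S between n6,n5
  Y(R3) = 0.0007092 S between n4,n1
  Y(R4) = 0.05917 S between n2,n3
  Y(R5) = 0.0005917 S between n0,n5
  Y(R6) = 0.003759 S between n6,n1
  Y(R7) = 0.0002119 S between n4,n5
  Y(R8) = 0.0003311 S between n4,n1
  Y(R9) = 0.1000 S between n1,n6
  Y(R10) = 0.004274 S between n3,n2
  Y(R11) = 0.04065 S between n0,n6
  Y(R12) = 0.001456 S between n3,n0
  Y(R13) = 0.04049 S between n1,n4
  Y(R14) = 0.0002415 S between n0,n2
  Im: injects 0.00175 A into n4 (from n2)
Assemble and solve the 6×6 MNA system:
  V(n1)=0.05833  V(n2)=-1.051  V(n3)=-1.028  V(n4)=0.09920  V(n5)=0.07375  V(n6)=0.04198

R_eq = 657.5 Ω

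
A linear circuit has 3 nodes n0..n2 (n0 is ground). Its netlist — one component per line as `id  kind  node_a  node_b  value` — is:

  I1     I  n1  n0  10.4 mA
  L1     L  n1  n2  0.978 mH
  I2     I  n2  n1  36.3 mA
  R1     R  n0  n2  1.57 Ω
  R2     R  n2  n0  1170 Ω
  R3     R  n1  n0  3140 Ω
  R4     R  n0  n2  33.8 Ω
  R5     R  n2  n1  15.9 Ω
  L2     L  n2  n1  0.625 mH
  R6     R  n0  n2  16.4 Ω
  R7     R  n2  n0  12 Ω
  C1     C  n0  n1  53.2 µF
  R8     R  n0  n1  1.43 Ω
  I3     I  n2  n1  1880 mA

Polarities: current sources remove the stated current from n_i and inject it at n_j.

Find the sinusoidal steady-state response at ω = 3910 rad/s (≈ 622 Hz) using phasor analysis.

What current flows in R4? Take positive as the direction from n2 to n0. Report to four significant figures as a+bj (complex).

Element admittances at ω=3910 rad/s:
  I1: injects 0.0104 A into n0 (from n1)
  Y(L1) = 0.000-0.2615j S between n1,n2
  I2: injects 0.0363 A into n1 (from n2)
  Y(R1) = 0.6369+0.000j S between n0,n2
  Y(R2) = 0.0008547+0.000j S between n2,n0
  Y(R3) = 0.0003185+0.000j S between n1,n0
  Y(R4) = 0.02959+0.000j S between n0,n2
  Y(R5) = 0.06289+0.000j S between n2,n1
  Y(L2) = 0.000-0.4092j S between n2,n1
  Y(R6) = 0.06098+0.000j S between n0,n2
  Y(R7) = 0.08333+0.000j S between n2,n0
  Y(C1) = 0.000+0.2080j S between n0,n1
  Y(R8) = 0.6993+0.000j S between n0,n1
  I3: injects 1.88 A into n1 (from n2)
Assemble and solve the 2×2 MNA system:
  V(n1)=0.9247+0.9671j  V(n2)=-0.5620-1.071j

-0.01663-0.03167j A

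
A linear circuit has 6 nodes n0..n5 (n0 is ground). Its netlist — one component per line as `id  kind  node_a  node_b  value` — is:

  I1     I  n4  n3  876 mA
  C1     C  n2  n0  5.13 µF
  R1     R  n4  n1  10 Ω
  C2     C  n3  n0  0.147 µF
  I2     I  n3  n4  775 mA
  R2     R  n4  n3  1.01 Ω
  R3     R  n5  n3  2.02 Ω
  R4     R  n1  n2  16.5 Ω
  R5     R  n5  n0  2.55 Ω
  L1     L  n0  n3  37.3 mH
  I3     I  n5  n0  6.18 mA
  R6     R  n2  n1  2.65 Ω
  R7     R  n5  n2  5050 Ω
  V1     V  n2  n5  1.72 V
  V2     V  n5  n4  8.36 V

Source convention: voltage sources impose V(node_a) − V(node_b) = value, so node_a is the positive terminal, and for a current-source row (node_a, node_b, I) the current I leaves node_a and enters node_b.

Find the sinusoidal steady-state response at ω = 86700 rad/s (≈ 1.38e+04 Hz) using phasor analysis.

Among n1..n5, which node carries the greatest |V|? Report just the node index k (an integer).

4

Element admittances at ω=86700 rad/s:
  I1: injects 0.876 A into n3 (from n4)
  Y(C1) = 0.000+0.4448j S between n2,n0
  Y(R1) = 0.1000+0.000j S between n4,n1
  Y(C2) = 0.000+0.01274j S between n3,n0
  I2: injects 0.775 A into n4 (from n3)
  Y(R2) = 0.9901+0.000j S between n4,n3
  Y(R3) = 0.4950+0.000j S between n5,n3
  Y(R4) = 0.06061+0.000j S between n1,n2
  Y(R5) = 0.3922+0.000j S between n5,n0
  Y(L1) = 0.000-0.0003092j S between n0,n3
  I3: injects 0.00618 A into n0 (from n5)
  Y(R6) = 0.3774+0.000j S between n2,n1
  Y(R7) = 0.0001980+0.000j S between n5,n2
  V1: constraint V(n2)−V(n5) = 1.72
  V2: constraint V(n5)−V(n4) = 8.36
Assemble and solve the 7×7 MNA system:
  V(n1)=-1.037-0.7458j  V(n2)=0.8364-0.7458j  V(n3)=-6.395-0.6923j  V(n4)=-9.244-0.7458j  V(n5)=-0.8836-0.7458j
  i(V1)=-1.153-0.3720j  i(V2)=-3.540-0.05302j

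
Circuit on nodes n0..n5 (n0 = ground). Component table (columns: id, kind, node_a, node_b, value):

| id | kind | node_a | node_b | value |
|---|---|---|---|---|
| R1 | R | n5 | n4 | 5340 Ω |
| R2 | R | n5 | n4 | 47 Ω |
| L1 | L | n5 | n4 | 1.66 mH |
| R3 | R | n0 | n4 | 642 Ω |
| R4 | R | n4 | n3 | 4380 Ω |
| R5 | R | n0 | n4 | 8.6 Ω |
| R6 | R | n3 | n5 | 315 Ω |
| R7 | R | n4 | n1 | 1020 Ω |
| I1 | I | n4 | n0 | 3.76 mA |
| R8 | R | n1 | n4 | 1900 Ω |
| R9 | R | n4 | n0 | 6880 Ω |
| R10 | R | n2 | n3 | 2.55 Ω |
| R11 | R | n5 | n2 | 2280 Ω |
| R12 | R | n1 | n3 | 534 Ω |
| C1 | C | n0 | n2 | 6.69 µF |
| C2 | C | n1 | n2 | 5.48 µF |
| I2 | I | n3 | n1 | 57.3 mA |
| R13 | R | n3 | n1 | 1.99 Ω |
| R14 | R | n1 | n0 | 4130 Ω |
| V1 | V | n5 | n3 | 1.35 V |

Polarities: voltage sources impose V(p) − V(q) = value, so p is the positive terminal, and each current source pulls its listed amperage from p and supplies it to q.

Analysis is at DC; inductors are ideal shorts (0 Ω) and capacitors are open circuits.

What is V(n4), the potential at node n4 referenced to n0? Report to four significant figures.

-0.02928 V

Apply KCL at each of the 5 non-ground nodes and solve the resulting linear system.
Node n1: branches {R7, R8, R12, C2, I2, R13, R14} → V_1 = -1.261
Node n2: branches {R10, R11, C1, C2} → V_2 = -1.378
Node n3: branches {R4, R6, R10, R12, I2, R13, V1} → V_3 = -1.379
Node n4: branches {R1, R2, L1, R3, R4, R5, R7, I1, R8, R9} → V_4 = -0.02928
Node n5: branches {R1, R2, L1, R6, R11, V1} → V_5 = -0.02928
Source currents: i(L1)=0.002470, i(V1)=-0.007347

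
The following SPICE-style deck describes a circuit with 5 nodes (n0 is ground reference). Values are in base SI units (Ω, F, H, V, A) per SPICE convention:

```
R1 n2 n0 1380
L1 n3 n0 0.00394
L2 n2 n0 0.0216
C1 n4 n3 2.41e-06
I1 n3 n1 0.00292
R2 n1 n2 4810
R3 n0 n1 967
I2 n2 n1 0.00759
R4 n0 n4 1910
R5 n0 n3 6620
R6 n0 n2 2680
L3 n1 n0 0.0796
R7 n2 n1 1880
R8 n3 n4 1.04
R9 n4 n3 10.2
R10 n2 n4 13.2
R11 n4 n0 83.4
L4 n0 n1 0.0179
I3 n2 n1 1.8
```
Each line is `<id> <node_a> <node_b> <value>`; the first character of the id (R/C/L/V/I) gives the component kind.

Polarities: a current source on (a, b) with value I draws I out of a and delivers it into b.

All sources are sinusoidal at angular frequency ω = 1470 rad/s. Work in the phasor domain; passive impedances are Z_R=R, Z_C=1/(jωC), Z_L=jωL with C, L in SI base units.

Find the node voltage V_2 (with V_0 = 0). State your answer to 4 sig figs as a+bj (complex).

-16.64-14.29j V

Apply KCL at each of the 4 non-ground nodes and solve the resulting linear system.
Node n1: branches {I1, R2, R3, I2, L3, R7, L4, I3} → V_1 = 1.697+38.56j
Node n2: branches {R1, L2, R2, I2, R6, R7, R10, I3} → V_2 = -16.64-14.29j
Node n3: branches {L1, C1, I1, R5, R8, R9} → V_3 = 2.123-7.759j
Node n4: branches {C1, R4, R8, R9, R10, R11} → V_4 = 0.8609-8.102j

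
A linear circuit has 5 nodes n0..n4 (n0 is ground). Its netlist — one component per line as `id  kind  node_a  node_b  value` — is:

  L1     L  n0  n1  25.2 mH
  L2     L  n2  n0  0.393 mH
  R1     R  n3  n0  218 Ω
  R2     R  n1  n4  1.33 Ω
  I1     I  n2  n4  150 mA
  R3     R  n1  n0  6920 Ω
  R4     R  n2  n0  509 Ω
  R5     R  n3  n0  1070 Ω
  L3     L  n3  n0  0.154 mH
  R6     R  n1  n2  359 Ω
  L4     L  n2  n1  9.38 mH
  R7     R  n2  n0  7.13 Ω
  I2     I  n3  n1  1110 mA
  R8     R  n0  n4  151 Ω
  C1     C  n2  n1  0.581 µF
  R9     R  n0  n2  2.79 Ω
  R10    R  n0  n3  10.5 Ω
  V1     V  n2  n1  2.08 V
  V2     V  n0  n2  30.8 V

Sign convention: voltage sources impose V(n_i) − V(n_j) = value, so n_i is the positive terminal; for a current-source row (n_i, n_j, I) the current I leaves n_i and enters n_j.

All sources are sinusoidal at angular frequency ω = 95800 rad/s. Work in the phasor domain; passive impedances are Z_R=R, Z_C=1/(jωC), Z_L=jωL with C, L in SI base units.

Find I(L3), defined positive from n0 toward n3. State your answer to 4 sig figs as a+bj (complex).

0.3458-0.5141j A

MNA unknowns: 4 node voltages V₁..V_4 plus 2 source currents (V1, V2)
L1: Y=0.000-0.0004142j on G[0,1]
L2: Y=0.000-0.02656j on G[2,0]
R1: Y=0.004587+0.000j on G[3,0]
R2: Y=0.7519+0.000j on G[1,4]
I1: z[2]−=0.15, z[4]+=0.15
R3: Y=0.0001445+0.000j on G[1,0]
R4: Y=0.001965+0.000j on G[2,0]
R5: Y=0.0009346+0.000j on G[3,0]
L3: Y=0.000-0.06778j on G[3,0]
R6: Y=0.002786+0.000j on G[1,2]
L4: Y=0.000-0.001113j on G[2,1]
R7: Y=0.1403+0.000j on G[2,0]
I2: z[3]−=1.11, z[1]+=1.11
R8: Y=0.006623+0.000j on G[0,4]
C1: Y=0.000+0.05566j on G[2,1]
R9: Y=0.3584+0.000j on G[0,2]
R10: Y=0.09524+0.000j on G[0,3]
V1: row V2−V1=2.08, i_V1 at 2,1
V2: row V0−V2=30.8, i_V2 at 0,2
solve → V1=-32.88+0.000j, V2=-30.80+0.000j, V3=-7.584-5.102j, V4=-32.40+0.000j
aux → i_V1=-1.485-0.09984j, i_V2=-16.75+0.8317j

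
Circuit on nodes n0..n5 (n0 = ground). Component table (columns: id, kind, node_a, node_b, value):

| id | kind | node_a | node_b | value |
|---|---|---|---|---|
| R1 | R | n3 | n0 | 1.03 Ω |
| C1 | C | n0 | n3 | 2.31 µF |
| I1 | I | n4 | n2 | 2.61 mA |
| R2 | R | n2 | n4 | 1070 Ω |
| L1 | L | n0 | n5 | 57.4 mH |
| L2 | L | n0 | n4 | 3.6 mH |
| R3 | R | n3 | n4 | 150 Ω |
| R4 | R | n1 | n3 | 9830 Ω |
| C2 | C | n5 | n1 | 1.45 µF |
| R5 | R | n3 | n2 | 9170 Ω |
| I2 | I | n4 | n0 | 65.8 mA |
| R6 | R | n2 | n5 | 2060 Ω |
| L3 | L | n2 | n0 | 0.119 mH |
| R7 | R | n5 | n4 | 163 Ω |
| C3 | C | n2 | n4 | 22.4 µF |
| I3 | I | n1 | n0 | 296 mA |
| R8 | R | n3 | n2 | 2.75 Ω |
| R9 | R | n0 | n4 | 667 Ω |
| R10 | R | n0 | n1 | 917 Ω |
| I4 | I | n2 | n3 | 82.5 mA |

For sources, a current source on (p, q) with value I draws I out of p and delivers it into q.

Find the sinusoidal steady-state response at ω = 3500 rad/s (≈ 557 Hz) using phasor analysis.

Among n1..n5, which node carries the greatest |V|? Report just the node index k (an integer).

5

Element admittances at ω=3500 rad/s:
  Y(R1) = 0.9709+0.000j S between n3,n0
  Y(C1) = 0.000+0.008085j S between n0,n3
  I1: injects 0.00261 A into n2 (from n4)
  Y(R2) = 0.0009346+0.000j S between n2,n4
  Y(L1) = 0.000-0.004978j S between n0,n5
  Y(L2) = 0.000-0.07937j S between n0,n4
  Y(R3) = 0.006667+0.000j S between n3,n4
  Y(R4) = 0.0001017+0.000j S between n1,n3
  Y(C2) = 0.000+0.005075j S between n5,n1
  Y(R5) = 0.0001091+0.000j S between n3,n2
  I2: injects 0.0658 A into n0 (from n4)
  Y(R6) = 0.0004854+0.000j S between n2,n5
  Y(L3) = 0.000-2.401j S between n2,n0
  Y(R7) = 0.006135+0.000j S between n5,n4
  Y(C3) = 0.000+0.07840j S between n2,n4
  I3: injects 0.296 A into n0 (from n1)
  Y(R8) = 0.3636+0.000j S between n3,n2
  Y(R9) = 0.001499+0.000j S between n0,n4
  Y(R10) = 0.001091+0.000j S between n0,n1
  I4: injects 0.0825 A into n3 (from n2)
Assemble and solve the 5×5 MNA system:
  V(n1)=-31.62+16.02j  V(n2)=0.6045+0.2835j  V(n3)=0.1421+0.01789j  V(n4)=-16.31-11.94j  V(n5)=-27.86-34.88j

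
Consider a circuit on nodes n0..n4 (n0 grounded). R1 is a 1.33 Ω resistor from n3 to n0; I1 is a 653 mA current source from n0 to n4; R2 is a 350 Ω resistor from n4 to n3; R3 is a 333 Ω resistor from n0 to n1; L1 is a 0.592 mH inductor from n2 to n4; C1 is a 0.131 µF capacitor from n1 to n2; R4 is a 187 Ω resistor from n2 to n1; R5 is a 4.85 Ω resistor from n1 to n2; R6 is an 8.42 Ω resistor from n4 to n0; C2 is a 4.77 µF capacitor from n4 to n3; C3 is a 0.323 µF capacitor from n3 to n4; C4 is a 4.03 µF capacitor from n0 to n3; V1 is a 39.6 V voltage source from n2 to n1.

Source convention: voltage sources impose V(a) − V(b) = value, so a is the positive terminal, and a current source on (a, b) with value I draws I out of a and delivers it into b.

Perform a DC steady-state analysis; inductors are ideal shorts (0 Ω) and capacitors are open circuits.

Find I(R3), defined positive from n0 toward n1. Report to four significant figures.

Apply KCL at each of the 4 non-ground nodes and solve the resulting linear system.
Node n1: branches {R3, C1, R4, R5, V1} → V_1 = -33.41
Node n2: branches {L1, C1, R4, R5, V1} → V_2 = 6.194
Node n3: branches {R1, R2, C2, C3, C4} → V_3 = 0.02345
Node n4: branches {I1, R2, L1, R6, C2, C3} → V_4 = 6.194
Source currents: i(L1)=0.1003, i(V1)=-8.477

0.1003 A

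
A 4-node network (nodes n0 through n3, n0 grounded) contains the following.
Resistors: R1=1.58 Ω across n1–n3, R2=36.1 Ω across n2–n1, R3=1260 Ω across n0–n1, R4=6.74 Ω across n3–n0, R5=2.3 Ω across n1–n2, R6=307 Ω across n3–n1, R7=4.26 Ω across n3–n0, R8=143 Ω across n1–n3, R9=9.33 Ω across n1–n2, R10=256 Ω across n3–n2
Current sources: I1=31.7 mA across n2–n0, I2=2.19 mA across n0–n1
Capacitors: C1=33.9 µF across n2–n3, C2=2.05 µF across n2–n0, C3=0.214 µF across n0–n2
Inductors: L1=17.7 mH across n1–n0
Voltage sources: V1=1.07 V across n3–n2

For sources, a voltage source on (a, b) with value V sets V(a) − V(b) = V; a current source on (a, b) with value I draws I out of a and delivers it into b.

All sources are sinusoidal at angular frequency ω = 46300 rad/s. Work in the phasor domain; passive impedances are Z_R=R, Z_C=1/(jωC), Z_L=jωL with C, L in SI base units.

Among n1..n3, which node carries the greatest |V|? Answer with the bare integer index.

Apply KCL at each of the 3 non-ground nodes and solve the resulting linear system.
Node n1: branches {R1, R2, R3, R5, R6, L1, R8, R9, I2} → V_1 = -0.4983+0.2892j
Node n2: branches {R2, R5, I1, C1, C2, C3, R9, R10, V1} → V_2 = -1.068+0.2899j
Node n3: branches {R1, R4, C1, R6, R7, R8, R10, V1} → V_3 = 0.002409+0.2899j
Source currents: i(V1)=-0.3272-1.791j

2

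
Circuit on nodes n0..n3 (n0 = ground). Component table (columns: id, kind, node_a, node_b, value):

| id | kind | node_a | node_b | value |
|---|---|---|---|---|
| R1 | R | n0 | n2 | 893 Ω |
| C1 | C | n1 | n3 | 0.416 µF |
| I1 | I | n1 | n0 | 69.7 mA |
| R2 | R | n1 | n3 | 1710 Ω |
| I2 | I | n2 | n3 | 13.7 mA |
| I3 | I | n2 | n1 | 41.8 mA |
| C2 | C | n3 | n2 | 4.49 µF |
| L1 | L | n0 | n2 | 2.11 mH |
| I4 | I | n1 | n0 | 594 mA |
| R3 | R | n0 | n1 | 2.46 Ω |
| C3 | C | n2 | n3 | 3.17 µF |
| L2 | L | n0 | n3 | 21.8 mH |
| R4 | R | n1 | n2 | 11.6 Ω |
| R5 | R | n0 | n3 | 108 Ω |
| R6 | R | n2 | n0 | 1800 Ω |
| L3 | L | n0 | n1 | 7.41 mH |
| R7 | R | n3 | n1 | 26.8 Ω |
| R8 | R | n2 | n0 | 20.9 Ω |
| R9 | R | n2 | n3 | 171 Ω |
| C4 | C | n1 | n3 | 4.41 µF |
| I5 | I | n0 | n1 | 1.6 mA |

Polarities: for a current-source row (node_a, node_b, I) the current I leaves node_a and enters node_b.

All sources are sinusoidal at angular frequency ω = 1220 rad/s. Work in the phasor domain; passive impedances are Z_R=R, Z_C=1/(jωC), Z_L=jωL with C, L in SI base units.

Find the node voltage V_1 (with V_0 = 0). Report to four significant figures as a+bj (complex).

-1.125-0.3216j V

Apply KCL at each of the 3 non-ground nodes and solve the resulting linear system.
Node n1: branches {C1, I1, R2, I3, I4, R3, R4, L3, R7, C4, I5} → V_1 = -1.125-0.3216j
Node n2: branches {R1, I2, I3, C2, L1, C3, R4, R6, R8, R9} → V_2 = -0.05281-0.3738j
Node n3: branches {C1, R2, I2, C2, C3, L2, R5, R7, R9, C4} → V_3 = -0.2371-0.5056j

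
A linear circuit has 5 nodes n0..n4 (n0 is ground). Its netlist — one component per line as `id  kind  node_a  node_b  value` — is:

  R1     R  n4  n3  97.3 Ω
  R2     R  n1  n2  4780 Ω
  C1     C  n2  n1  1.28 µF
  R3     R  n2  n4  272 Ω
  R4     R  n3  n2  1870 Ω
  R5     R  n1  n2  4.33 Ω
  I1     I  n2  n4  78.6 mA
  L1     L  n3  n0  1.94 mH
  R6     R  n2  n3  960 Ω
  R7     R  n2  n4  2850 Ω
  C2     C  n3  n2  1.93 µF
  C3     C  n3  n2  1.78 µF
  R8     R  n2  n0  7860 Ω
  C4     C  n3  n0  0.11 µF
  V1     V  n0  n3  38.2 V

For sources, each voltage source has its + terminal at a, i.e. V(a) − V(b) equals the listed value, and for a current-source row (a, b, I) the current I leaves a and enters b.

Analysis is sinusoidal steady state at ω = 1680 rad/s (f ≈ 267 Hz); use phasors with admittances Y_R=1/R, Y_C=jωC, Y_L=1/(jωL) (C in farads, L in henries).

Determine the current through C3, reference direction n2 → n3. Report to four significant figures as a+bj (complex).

-0.01604-0.01183j A

Apply KCL at each of the 4 non-ground nodes and solve the resulting linear system.
Node n1: branches {R2, C1, R5} → V_1 = -42.16+5.363j
Node n2: branches {R2, C1, R3, R4, R5, I1, R6, R7, C2, C3, R8} → V_2 = -42.16+5.363j
Node n3: branches {R1, R4, L1, R6, C2, C3, C4, V1} → V_3 = -38.20+0.000j
Node n4: branches {R1, R3, I1, R7} → V_4 = -33.82+1.510j
Source currents: i(V1)=-0.005363+11.71j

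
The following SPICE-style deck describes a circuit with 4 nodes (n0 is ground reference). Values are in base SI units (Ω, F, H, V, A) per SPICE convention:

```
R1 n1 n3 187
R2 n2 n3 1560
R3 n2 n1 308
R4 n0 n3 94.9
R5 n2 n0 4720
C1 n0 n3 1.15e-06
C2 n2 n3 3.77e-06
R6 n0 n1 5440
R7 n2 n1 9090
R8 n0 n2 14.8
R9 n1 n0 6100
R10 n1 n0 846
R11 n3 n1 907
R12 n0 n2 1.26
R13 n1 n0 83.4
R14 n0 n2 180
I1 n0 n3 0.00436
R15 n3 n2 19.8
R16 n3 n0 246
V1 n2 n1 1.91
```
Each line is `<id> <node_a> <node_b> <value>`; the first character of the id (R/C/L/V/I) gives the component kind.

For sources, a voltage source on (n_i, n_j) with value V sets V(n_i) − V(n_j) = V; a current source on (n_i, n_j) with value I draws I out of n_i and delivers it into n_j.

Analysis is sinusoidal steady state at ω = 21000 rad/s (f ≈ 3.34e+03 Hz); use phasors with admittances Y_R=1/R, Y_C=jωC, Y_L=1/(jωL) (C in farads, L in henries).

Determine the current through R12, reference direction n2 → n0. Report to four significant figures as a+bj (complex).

Element admittances at ω=21000 rad/s:
  Y(R1) = 0.005348+0.000j S between n1,n3
  Y(R2) = 0.0006410+0.000j S between n2,n3
  Y(R3) = 0.003247+0.000j S between n2,n1
  Y(R4) = 0.01054+0.000j S between n0,n3
  Y(R5) = 0.0002119+0.000j S between n2,n0
  Y(C1) = 0.000+0.02415j S between n0,n3
  Y(C2) = 0.000+0.07917j S between n2,n3
  Y(R6) = 0.0001838+0.000j S between n0,n1
  Y(R7) = 0.0001100+0.000j S between n2,n1
  Y(R8) = 0.06757+0.000j S between n0,n2
  Y(R9) = 0.0001639+0.000j S between n1,n0
  Y(R10) = 0.001182+0.000j S between n1,n0
  Y(R11) = 0.001103+0.000j S between n3,n1
  Y(R12) = 0.7937+0.000j S between n0,n2
  Y(R13) = 0.01199+0.000j S between n1,n0
  Y(R14) = 0.005556+0.000j S between n0,n2
  I1: injects 0.00436 A into n3 (from n0)
  Y(R15) = 0.05051+0.000j S between n3,n2
  Y(R16) = 0.004065+0.000j S between n3,n0
  V1: constraint V(n2)−V(n1) = 1.91
Assemble and solve the 4×4 MNA system:
  V(n1)=-1.874-0.0006122j  V(n2)=0.03581-0.0006122j  V(n3)=-0.008370+0.05076j
  i(V1)=-0.04379-0.0003396j

0.02842-0.0004859j A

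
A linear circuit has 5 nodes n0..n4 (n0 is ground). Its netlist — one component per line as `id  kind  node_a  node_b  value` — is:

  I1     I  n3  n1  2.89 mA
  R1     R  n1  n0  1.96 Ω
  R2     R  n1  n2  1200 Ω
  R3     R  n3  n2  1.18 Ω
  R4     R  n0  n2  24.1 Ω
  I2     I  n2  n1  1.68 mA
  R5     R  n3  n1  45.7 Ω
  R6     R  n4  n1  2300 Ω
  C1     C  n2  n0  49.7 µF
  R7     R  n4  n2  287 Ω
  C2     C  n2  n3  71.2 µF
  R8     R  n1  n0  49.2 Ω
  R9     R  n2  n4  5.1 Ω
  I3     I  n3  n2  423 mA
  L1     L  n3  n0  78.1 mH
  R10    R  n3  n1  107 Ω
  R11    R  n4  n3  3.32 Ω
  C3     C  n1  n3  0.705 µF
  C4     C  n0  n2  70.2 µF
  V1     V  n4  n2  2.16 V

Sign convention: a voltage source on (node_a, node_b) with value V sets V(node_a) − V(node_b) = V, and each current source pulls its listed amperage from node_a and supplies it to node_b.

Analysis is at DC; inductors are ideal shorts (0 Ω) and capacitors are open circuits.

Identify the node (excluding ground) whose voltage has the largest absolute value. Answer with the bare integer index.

4

Apply KCL at each of the 4 non-ground nodes and solve the resulting linear system.
Node n1: branches {I1, R1, R2, I2, R5, R6, R8, R10, C3} → V_1 = 0.009350
Node n2: branches {R2, R3, R4, I2, C1, R7, C2, R9, I3, C4, V1} → V_2 = -0.1932
Node n3: branches {I1, R3, R5, C2, I3, L1, R10, R11, C3} → V_3 = 0.000
Node n4: branches {R6, R7, R9, R11, V1} → V_4 = 1.967
Source currents: i(L1)=0.003057, i(V1)=-1.024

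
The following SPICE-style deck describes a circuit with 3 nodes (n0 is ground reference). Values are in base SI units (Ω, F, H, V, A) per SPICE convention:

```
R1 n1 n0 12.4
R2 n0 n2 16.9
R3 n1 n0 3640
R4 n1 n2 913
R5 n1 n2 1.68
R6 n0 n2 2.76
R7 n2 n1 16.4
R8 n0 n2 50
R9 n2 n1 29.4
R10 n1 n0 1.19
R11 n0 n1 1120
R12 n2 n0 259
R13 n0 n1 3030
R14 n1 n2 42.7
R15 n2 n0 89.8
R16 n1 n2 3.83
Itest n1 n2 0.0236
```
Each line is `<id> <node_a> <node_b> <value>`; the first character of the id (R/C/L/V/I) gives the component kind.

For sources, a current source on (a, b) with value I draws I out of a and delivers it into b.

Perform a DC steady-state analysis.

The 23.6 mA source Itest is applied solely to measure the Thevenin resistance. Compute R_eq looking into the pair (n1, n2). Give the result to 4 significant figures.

Apply KCL at each of the 2 non-ground nodes and solve the resulting linear system.
Node n1: branches {R1, R3, R4, R5, R7, R9, R10, R11, R13, R14, R16, Itest} → V_1 = -0.006098
Node n2: branches {R2, R4, R5, R6, R7, R8, R9, R12, R14, R15, R16, Itest} → V_2 = 0.01232

R_eq = 0.7805 Ω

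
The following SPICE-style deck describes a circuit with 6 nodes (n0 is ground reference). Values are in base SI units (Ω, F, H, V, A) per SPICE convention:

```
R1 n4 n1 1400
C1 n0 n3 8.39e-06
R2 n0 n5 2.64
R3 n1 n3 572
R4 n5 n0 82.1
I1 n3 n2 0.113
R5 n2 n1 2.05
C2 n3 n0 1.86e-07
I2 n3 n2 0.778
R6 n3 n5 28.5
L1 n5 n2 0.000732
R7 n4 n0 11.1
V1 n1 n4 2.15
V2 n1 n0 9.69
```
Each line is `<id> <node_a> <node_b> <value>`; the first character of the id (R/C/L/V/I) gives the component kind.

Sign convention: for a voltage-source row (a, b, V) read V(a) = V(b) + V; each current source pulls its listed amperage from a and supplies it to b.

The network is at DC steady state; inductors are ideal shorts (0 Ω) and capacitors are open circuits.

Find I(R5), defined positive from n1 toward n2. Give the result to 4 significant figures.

2.076 A

Element admittances at DC:
  Y(R1) = 0.0007143 S between n4,n1
  Y(C1) = 0.000 S between n0,n3
  Y(R2) = 0.3788 S between n0,n5
  Y(R3) = 0.001748 S between n1,n3
  Y(R4) = 0.01218 S between n5,n0
  I1: injects 0.113 A into n2 (from n3)
  Y(R5) = 0.4878 S between n2,n1
  Y(C2) = 0.000 S between n3,n0
  I2: injects 0.778 A into n2 (from n3)
  Y(R6) = 0.03509 S between n3,n5
  L1: short n5↔n2 (DC inductor)
  Y(R7) = 0.09009 S between n4,n0
  V1: constraint V(n1)−V(n4) = 2.15
  V2: constraint V(n1)−V(n0) = 9.69
Assemble and solve the 8×8 MNA system:
  V(n1)=9.690  V(n2)=5.435  V(n3)=-18.55  V(n4)=7.540  V(n5)=5.435
  i(L1)=-2.967  i(V1)=0.6777  i(V2)=-2.804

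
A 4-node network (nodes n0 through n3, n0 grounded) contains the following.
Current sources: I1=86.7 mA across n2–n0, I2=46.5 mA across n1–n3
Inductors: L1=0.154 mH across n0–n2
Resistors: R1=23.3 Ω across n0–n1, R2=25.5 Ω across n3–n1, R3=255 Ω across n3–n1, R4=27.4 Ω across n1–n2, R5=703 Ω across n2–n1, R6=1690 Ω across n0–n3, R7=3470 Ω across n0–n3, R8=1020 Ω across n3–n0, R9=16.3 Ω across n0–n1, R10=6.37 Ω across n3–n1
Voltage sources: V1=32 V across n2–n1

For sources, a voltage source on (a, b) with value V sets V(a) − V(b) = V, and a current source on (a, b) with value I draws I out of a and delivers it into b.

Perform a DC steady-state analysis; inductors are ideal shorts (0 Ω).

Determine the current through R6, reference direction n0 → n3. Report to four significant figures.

Apply KCL at each of the 3 non-ground nodes and solve the resulting linear system.
Node n1: branches {R1, R2, I2, R3, R4, R5, R9, R10, V1} → V_1 = -32.00
Node n2: branches {I1, L1, R4, R5, V1} → V_2 = 0.000
Node n3: branches {R2, I2, R3, R6, R7, R8, R10} → V_3 = -31.48
Source currents: i(L1)=-3.308, i(V1)=-4.609

0.01862 A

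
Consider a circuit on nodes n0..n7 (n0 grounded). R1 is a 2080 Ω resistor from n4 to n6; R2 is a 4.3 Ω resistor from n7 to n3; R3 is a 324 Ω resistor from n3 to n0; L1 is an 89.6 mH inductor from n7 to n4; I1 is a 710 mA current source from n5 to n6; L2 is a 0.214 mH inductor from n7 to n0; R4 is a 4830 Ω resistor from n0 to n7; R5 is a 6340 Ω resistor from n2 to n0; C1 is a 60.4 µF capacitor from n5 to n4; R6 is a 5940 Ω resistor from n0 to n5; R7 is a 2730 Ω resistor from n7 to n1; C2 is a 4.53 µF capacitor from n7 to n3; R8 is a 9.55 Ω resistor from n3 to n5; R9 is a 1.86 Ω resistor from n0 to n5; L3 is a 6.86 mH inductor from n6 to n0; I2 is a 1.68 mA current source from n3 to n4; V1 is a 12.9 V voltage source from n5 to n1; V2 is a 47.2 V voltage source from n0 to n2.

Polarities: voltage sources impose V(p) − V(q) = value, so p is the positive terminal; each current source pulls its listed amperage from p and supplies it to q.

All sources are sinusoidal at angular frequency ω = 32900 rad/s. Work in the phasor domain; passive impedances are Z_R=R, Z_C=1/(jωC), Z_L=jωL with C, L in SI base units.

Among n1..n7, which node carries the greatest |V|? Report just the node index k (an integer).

6

MNA unknowns: 7 node voltages V₁..V_7 plus 2 source currents (V1, V2)
R1: Y=0.0004808+0.000j on G[4,6]
R2: Y=0.2326+0.000j on G[7,3]
R3: Y=0.003086+0.000j on G[3,0]
L1: Y=0.000-0.0003392j on G[7,4]
I1: z[5]−=0.71, z[6]+=0.71
L2: Y=0.000-0.1420j on G[7,0]
R4: Y=0.0002070+0.000j on G[0,7]
R5: Y=0.0001577+0.000j on G[2,0]
C1: Y=0.000+1.987j on G[5,4]
R6: Y=0.0001684+0.000j on G[0,5]
R7: Y=0.0003663+0.000j on G[7,1]
C2: Y=0.000+0.1490j on G[7,3]
R8: Y=0.1047+0.000j on G[3,5]
R9: Y=0.5376+0.000j on G[0,5]
L3: Y=0.000-0.004431j on G[6,0]
I2: z[3]−=0.00168, z[4]+=0.00168
V1: row V5−V1=12.9, i_V1 at 5,1
V2: row V0−V2=47.2, i_V2 at 0,2
solve → V1=-14.05+0.06906j, V2=-47.20+0.000j, V3=-0.4345-0.2977j, V4=-1.114+0.06390j, V5=-1.152+0.06906j, V6=17.17+158.3j, V7=-0.2813-0.5650j
aux → i_V1=-0.005044+0.0002322j, i_V2=-0.007445+0.000j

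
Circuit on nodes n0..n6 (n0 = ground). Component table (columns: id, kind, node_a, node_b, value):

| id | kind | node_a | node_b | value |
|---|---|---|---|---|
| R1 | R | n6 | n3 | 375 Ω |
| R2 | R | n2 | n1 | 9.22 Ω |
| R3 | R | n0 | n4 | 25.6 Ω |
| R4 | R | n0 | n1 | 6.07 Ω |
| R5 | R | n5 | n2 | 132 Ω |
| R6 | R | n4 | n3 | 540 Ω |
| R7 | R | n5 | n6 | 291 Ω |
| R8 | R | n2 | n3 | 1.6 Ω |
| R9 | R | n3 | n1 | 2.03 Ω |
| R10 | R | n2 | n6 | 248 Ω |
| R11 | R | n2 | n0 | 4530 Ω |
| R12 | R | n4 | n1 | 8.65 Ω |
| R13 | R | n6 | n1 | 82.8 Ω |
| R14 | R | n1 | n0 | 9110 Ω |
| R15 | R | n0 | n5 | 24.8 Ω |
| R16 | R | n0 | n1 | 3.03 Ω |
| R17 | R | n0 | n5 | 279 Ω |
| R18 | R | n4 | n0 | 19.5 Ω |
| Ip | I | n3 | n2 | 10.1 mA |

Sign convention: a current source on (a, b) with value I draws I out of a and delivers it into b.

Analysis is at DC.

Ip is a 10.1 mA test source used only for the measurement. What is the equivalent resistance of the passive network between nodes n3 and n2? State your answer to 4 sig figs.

R_eq = 1.388 Ω

Element admittances at DC:
  Y(R1) = 0.002667 S between n6,n3
  Y(R2) = 0.1085 S between n2,n1
  Y(R3) = 0.03906 S between n0,n4
  Y(R4) = 0.1647 S between n0,n1
  Y(R5) = 0.007576 S between n5,n2
  Y(R6) = 0.001852 S between n4,n3
  Y(R7) = 0.003436 S between n5,n6
  Y(R8) = 0.6250 S between n2,n3
  Y(R9) = 0.4926 S between n3,n1
  Y(R10) = 0.004032 S between n2,n6
  Y(R11) = 0.0002208 S between n2,n0
  Y(R12) = 0.1156 S between n4,n1
  Y(R13) = 0.01208 S between n6,n1
  Y(R14) = 0.0001098 S between n1,n0
  Y(R15) = 0.04032 S between n0,n5
  Y(R16) = 0.3300 S between n0,n1
  Y(R17) = 0.003584 S between n0,n5
  Y(R18) = 0.05128 S between n4,n0
  Ip: injects 0.0101 A into n2 (from n3)
Assemble and solve the 6×6 MNA system:
  V(n1)=-0.0001342  V(n2)=0.01119  V(n3)=-0.002821  V(n4)=-9.979e-05  V(n5)=0.001662  V(n6)=0.001878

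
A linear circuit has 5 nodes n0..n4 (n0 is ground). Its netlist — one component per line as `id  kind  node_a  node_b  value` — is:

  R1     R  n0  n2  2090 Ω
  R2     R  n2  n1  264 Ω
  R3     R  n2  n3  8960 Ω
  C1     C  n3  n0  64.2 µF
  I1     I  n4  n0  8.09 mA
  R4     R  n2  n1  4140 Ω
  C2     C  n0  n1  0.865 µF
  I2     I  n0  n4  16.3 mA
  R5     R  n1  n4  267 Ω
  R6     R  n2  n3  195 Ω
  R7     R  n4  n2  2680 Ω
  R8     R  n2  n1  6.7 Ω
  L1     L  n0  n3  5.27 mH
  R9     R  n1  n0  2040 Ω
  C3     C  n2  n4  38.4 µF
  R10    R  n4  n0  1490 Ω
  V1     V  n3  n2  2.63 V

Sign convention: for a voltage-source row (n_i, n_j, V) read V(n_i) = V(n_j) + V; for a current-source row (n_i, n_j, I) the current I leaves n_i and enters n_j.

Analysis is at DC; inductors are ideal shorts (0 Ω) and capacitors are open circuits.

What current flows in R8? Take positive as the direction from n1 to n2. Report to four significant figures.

Apply KCL at each of the 4 non-ground nodes and solve the resulting linear system.
Node n1: branches {R2, R4, C2, R5, R8, R9} → V_1 = -2.571
Node n2: branches {R1, R2, R3, R4, R6, R7, R8, C3, V1} → V_2 = -2.630
Node n3: branches {R3, C1, R6, L1, V1} → V_3 = 0.000
Node n4: branches {I1, I2, R5, R7, C3, R10} → V_4 = -0.5014
Source currents: i(L1)=-0.01107, i(V1)=-0.02485

0.008776 A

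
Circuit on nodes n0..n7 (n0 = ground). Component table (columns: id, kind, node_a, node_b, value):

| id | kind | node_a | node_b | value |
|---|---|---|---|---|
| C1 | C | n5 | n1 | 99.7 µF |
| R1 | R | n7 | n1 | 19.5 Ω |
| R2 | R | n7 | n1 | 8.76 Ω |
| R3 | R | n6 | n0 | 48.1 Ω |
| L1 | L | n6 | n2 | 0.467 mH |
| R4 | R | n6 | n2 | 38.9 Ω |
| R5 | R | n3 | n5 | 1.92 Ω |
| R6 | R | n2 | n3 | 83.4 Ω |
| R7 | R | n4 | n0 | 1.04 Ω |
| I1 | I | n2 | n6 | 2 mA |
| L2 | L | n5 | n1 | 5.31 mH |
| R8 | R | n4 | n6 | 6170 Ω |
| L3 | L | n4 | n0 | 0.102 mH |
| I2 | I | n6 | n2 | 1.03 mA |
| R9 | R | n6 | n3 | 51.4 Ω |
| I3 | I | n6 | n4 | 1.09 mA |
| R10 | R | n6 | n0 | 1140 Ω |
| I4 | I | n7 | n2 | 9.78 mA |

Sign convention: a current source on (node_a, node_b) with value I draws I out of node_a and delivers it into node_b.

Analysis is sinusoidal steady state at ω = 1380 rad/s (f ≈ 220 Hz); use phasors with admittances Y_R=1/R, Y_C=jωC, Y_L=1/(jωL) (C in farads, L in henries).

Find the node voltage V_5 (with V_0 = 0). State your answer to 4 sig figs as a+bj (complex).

-0.3797+0.001249j V

Element admittances at ω=1380 rad/s:
  Y(C1) = 0.000+0.1376j S between n5,n1
  Y(R1) = 0.05128+0.000j S between n7,n1
  Y(R2) = 0.1142+0.000j S between n7,n1
  Y(R3) = 0.02079+0.000j S between n6,n0
  Y(L1) = 0.000-1.552j S between n6,n2
  Y(R4) = 0.02571+0.000j S between n6,n2
  Y(R5) = 0.5208+0.000j S between n3,n5
  Y(R6) = 0.01199+0.000j S between n2,n3
  Y(R7) = 0.9615+0.000j S between n4,n0
  I1: injects 0.002 A into n6 (from n2)
  Y(L2) = 0.000-0.1365j S between n5,n1
  Y(R8) = 0.0001621+0.000j S between n4,n6
  Y(L3) = 0.000-7.104j S between n4,n0
  I2: injects 0.00103 A into n2 (from n6)
  Y(R9) = 0.01946+0.000j S between n6,n3
  I3: injects 0.00109 A into n4 (from n6)
  Y(R10) = 0.0008772+0.000j S between n6,n0
  I4: injects 0.00978 A into n2 (from n7)
Assemble and solve the 7×7 MNA system:
  V(n1)=-0.3797+8.738j  V(n2)=-0.04986+0.003274j  V(n3)=-0.3609+0.001249j  V(n4)=2.024e-05+0.0001495j  V(n5)=-0.3797+0.001249j  V(n6)=-0.04993+1.110e-06j  V(n7)=-0.4388+8.738j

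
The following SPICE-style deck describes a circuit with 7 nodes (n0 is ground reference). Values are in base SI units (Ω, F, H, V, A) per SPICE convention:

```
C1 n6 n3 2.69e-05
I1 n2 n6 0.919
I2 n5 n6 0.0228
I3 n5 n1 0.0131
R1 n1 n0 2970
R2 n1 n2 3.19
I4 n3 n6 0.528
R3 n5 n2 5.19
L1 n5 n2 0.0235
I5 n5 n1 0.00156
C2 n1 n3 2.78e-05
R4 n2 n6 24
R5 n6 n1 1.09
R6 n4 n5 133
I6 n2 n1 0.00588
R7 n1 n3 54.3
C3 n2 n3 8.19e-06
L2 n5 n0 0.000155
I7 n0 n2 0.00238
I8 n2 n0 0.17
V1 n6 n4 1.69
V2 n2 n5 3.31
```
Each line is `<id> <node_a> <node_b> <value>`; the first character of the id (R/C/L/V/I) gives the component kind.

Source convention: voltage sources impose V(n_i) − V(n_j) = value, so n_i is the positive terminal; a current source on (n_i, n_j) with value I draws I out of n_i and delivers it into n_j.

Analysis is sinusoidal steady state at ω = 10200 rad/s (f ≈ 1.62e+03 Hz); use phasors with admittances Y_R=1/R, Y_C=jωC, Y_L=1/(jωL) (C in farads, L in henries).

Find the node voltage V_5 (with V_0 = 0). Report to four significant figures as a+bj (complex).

Element admittances at ω=10200 rad/s:
  Y(C1) = 0.000+0.2744j S between n6,n3
  I1: injects 0.919 A into n6 (from n2)
  I2: injects 0.0228 A into n6 (from n5)
  I3: injects 0.0131 A into n1 (from n5)
  Y(R1) = 0.0003367+0.000j S between n1,n0
  Y(R2) = 0.3135+0.000j S between n1,n2
  I4: injects 0.528 A into n6 (from n3)
  Y(R3) = 0.1927+0.000j S between n5,n2
  Y(L1) = 0.000-0.004172j S between n5,n2
  I5: injects 0.00156 A into n1 (from n5)
  Y(C2) = 0.000+0.2836j S between n1,n3
  Y(R4) = 0.04167+0.000j S between n2,n6
  Y(R5) = 0.9174+0.000j S between n6,n1
  Y(R6) = 0.007519+0.000j S between n4,n5
  I6: injects 0.00588 A into n1 (from n2)
  Y(R7) = 0.01842+0.000j S between n1,n3
  Y(C3) = 0.000+0.08354j S between n2,n3
  Y(L2) = 0.000-0.6325j S between n5,n0
  I7: injects 0.00238 A into n2 (from n0)
  I8: injects 0.17 A into n0 (from n2)
  V1: constraint V(n6)−V(n4) = 1.69
  V2: constraint V(n2)−V(n5) = 3.31
Assemble and solve the 8×8 MNA system:
  V(n1)=5.829-0.8401j  V(n2)=3.310-0.2681j  V(n3)=5.941-0.04474j  V(n4)=5.223-1.087j  V(n5)=-0.0004472-0.2681j  V(n6)=6.913-1.087j
  i(V1)=0.03927-0.006155j  i(V2)=-0.8092+0.02025j

-0.0004472-0.2681j V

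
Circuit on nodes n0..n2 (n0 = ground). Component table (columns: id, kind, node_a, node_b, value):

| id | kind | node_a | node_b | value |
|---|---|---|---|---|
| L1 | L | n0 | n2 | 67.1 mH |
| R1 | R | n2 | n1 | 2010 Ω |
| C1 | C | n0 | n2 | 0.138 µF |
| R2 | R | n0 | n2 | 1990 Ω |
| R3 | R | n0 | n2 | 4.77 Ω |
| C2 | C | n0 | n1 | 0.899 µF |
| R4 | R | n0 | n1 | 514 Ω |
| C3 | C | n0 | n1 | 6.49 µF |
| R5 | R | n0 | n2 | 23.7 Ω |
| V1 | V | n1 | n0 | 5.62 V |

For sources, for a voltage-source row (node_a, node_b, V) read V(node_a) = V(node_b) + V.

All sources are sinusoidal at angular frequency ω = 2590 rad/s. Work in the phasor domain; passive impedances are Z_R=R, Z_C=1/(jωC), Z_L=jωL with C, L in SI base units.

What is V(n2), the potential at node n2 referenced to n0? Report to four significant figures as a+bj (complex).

0.01105+0.0002359j V

MNA unknowns: 2 node voltages V₁..V_2 plus 1 source current (V1)
L1: Y=0.000-0.005754j on G[0,2]
R1: Y=0.0004975+0.000j on G[2,1]
C1: Y=0.000+0.0003574j on G[0,2]
R2: Y=0.0005025+0.000j on G[0,2]
R3: Y=0.2096+0.000j on G[0,2]
C2: Y=0.000+0.002328j on G[0,1]
R4: Y=0.001946+0.000j on G[0,1]
C3: Y=0.000+0.01681j on G[0,1]
R5: Y=0.04219+0.000j on G[0,2]
V1: row V1−V0=5.62, i_V1 at 1,0
solve → V1=5.620+0.000j, V2=0.01105+0.0002359j
aux → i_V1=-0.01372-0.1076j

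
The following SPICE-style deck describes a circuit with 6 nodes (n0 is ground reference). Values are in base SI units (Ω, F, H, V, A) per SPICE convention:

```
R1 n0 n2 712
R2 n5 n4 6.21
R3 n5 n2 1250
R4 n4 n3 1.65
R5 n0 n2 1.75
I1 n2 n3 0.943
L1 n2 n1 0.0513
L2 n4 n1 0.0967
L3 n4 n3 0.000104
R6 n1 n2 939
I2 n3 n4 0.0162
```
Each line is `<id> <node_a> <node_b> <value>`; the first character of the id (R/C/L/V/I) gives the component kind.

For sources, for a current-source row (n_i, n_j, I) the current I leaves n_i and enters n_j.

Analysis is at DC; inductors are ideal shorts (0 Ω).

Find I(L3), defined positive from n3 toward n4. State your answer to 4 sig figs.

Element admittances at DC:
  Y(R1) = 0.001404 S between n0,n2
  Y(R2) = 0.1610 S between n5,n4
  Y(R3) = 0.0008000 S between n5,n2
  Y(R4) = 0.6061 S between n4,n3
  Y(R5) = 0.5714 S between n0,n2
  I1: injects 0.943 A into n3 (from n2)
  L1: short n2↔n1 (DC inductor)
  L2: short n4↔n1 (DC inductor)
  L3: short n4↔n3 (DC inductor)
  Y(R6) = 0.001065 S between n1,n2
  I2: injects 0.0162 A into n4 (from n3)
Assemble and solve the 8×8 MNA system:
  V(n1)=0.000  V(n2)=0.000  V(n3)=0.000  V(n4)=0.000  V(n5)=0.000
  i(L1)=-0.9430  i(L2)=0.9430  i(L3)=-0.9268

0.9268 A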